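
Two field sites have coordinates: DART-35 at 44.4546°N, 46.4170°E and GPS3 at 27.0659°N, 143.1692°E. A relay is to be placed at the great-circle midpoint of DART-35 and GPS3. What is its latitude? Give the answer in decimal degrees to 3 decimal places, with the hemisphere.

47.096°N

Bx = cos φ₂ cos Δλ = -0.104699,  By = cos φ₂ sin Δλ = 0.884307
φₘ = atan2(sin φ₁ + sin φ₂, √((cos φ₁ + Bx)² + By²)) = 47.09581°
λₘ = λ₁ + atan2(By, cos φ₁ + Bx) = 101.85812°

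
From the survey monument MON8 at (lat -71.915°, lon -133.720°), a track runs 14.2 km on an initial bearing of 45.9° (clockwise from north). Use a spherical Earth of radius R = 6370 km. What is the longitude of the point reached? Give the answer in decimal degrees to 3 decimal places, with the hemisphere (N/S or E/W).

133.426°W

δ = d/R = 14.2/6370 = 0.002229 rad
φ₂ = arcsin(sin φ₁ cos δ + cos φ₁ sin δ cos θ)
   = arcsin(-0.95060·1.00000 + 0.31043·0.00223·0.69591) = -71.82589°
λ₂ = λ₁ + atan2(sin θ sin δ cos φ₁, cos δ − sin φ₁ sin φ₂) = -133.42593°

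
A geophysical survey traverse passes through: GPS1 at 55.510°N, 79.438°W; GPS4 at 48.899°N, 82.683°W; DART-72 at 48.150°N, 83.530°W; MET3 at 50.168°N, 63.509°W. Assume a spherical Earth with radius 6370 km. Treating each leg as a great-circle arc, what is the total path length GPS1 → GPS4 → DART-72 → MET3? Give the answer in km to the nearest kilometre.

2340 km

GPS1→GPS4: c = 0.120457 rad, d = 767.31 km
GPS4→DART-72: c = 0.016332 rad, d = 104.04 km
DART-72→MET3: c = 0.230495 rad, d = 1468.25 km
Total = 767.31 + 104.04 + 1468.25 = 2339.60 km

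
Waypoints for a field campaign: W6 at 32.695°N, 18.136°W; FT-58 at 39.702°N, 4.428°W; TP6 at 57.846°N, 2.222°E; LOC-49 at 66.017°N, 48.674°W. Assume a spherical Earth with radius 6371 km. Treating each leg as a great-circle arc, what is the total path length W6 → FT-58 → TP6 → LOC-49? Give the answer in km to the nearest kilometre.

W6→FT-58: c = 0.228141 rad, d = 1453.48 km
FT-58→TP6: c = 0.325403 rad, d = 2073.14 km
TP6→LOC-49: c = 0.427590 rad, d = 2724.17 km
Total = 1453.48 + 2073.14 + 2724.17 = 6250.80 km

6251 km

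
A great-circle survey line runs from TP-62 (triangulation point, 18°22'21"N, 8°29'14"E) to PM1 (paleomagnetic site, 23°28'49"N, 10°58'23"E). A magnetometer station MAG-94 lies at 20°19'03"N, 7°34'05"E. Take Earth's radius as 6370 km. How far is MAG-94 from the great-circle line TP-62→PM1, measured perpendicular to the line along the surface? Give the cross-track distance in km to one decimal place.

TP-62: φ = +18.37250°, λ = +8.48722°
PM1: φ = +23.48028°, λ = +10.97306°
MAG-94: φ = +20.31750°, λ = +7.56806°
δ₁₃ = central angle TP-62→MAG-94 = 0.037168 rad  (haversine)
θ₁₃ = bearing TP-62→MAG-94 = 336.119°,  θ₁₂ = bearing TP-62→PM1 = 24.011°
dₓₜ = R·arcsin(sin δ₁₃ · sin(θ₁₃ − θ₁₂)) = 6370·arcsin(0.03716·sin(312.107°)) = -175.632 km
|dₓₜ| = 175.632 km

175.6 km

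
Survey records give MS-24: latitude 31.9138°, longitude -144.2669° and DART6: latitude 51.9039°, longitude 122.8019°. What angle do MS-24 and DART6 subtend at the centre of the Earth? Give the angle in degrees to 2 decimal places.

67.09°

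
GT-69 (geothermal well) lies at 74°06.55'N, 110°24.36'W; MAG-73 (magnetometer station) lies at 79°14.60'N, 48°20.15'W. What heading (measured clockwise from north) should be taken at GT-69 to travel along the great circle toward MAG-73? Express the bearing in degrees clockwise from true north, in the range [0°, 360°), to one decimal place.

41.7°

GT-69: φ = +74.10917°, λ = -110.40600°
MAG-73: φ = +79.24333°, λ = -48.33583°
Δλ = 62.0702°
y = sin Δλ · cos φ₂ = 0.164899
x = cos φ₁ sin φ₂ − sin φ₁ cos φ₂ cos Δλ = 0.184915
θ = atan2(y, x) = 41.7251° → 41.7251° (mod 360°)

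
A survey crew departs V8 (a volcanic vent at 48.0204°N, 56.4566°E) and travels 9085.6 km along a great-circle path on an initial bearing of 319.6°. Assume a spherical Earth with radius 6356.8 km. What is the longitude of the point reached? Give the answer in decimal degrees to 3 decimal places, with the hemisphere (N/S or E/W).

δ = d/R = 9085.6/6356.8 = 1.429273 rad
φ₂ = arcsin(sin φ₁ cos δ + cos φ₁ sin δ cos θ)
   = arcsin(0.74338·0.14105 + 0.66887·0.99000·0.76154) = 37.52662°
λ₂ = λ₁ + atan2(sin θ sin δ cos φ₁, cos δ − sin φ₁ sin φ₂) = -69.53938°

69.539°W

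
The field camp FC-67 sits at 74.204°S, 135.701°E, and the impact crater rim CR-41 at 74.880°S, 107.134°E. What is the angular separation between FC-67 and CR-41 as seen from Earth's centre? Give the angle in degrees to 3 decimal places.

7.569°

Δφ = -0.6760°,  Δλ = -28.5670°
a = sin²(Δφ/2) + cos φ₁ cos φ₂ sin²(Δλ/2) = 0.004357
c = 2·arcsin(√a) = 0.132110 rad = 7.5693°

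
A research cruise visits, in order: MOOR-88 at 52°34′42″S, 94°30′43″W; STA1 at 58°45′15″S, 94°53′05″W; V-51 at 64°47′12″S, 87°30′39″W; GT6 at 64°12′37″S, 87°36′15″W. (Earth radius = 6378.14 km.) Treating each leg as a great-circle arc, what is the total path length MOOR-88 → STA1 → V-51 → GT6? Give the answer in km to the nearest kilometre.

1527 km

MOOR-88: φ = -52.57833°, λ = -94.51194°
STA1: φ = -58.75417°, λ = -94.88472°
V-51: φ = -64.78667°, λ = -87.51083°
GT6: φ = -64.21028°, λ = -87.60417°
MOOR-88→STA1: c = 0.107851 rad, d = 687.89 km
STA1→V-51: c = 0.121442 rad, d = 774.57 km
V-51→GT6: c = 0.010084 rad, d = 64.32 km
Total = 687.89 + 774.57 + 64.32 = 1526.78 km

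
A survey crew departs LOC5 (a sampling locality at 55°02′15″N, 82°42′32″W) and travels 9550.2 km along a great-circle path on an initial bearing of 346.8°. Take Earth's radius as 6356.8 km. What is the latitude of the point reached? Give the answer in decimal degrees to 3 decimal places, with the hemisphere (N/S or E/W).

LOC5: φ = +55.03750°, λ = -82.70889°
δ = d/R = 9550.2/6356.8 = 1.502360 rad
φ₂ = arcsin(sin φ₁ cos δ + cos φ₁ sin δ cos θ)
   = arcsin(0.81953·0.06838 + 0.57304·0.99766·0.97358) = 37.78033°
λ₂ = λ₁ + atan2(sin θ sin δ cos φ₁, cos δ − sin φ₁ sin φ₂) = 114.04384°

37.780°N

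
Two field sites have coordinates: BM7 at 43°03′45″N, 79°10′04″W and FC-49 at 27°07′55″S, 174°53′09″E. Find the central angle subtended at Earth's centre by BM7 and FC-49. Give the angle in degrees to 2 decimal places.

BM7: φ = +43.06250°, λ = -79.16778°
FC-49: φ = -27.13194°, λ = +174.88583°
Δφ = -70.1944°,  Δλ = -105.9464°
a = sin²(Δφ/2) + cos φ₁ cos φ₂ sin²(Δλ/2) = 0.745010
c = 2·arcsin(√a) = 2.082910 rad = 119.3419°

119.34°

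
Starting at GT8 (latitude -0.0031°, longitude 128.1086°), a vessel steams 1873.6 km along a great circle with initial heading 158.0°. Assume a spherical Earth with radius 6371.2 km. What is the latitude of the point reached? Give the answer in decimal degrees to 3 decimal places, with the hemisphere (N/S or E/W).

δ = d/R = 1873.6/6371.2 = 0.294073 rad
φ₂ = arcsin(sin φ₁ cos δ + cos φ₁ sin δ cos θ)
   = arcsin(-0.00005·0.95707 + 1.00000·0.28985·-0.92718) = -15.59281°
λ₂ = λ₁ + atan2(sin θ sin δ cos φ₁, cos δ − sin φ₁ sin φ₂) = 134.58130°

15.593°S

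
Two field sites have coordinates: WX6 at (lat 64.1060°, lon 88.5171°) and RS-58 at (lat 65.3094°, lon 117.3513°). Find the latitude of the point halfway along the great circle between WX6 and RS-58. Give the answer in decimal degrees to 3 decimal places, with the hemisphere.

65.408°N

Bx = cos φ₂ cos Δλ = 0.365929,  By = cos φ₂ sin Δλ = 0.201456
φₘ = atan2(sin φ₁ + sin φ₂, √((cos φ₁ + Bx)² + By²)) = 65.40831°
λₘ = λ₁ + atan2(By, cos φ₁ + Bx) = 102.60685°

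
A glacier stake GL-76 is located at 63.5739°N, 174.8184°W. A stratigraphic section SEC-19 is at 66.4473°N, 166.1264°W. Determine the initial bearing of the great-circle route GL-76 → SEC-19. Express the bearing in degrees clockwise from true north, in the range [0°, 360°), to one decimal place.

48.1°

Δλ = 8.6920°
y = sin Δλ · cos φ₂ = 0.060388
x = cos φ₁ sin φ₂ − sin φ₁ cos φ₂ cos Δλ = 0.054239
θ = atan2(y, x) = 48.0704° → 48.0704° (mod 360°)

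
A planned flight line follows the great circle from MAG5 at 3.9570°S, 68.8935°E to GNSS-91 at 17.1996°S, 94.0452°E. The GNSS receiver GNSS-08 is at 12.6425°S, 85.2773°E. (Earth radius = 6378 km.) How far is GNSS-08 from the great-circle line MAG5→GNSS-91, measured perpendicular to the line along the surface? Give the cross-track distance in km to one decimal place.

31.9 km

δ₁₃ = central angle MAG5→GNSS-08 = 0.320732 rad  (haversine)
θ₁₃ = bearing MAG5→GNSS-08 = 119.188°,  θ₁₂ = bearing MAG5→GNSS-91 = 120.097°
dₓₜ = R·arcsin(sin δ₁₃ · sin(θ₁₃ − θ₁₂)) = 6378·arcsin(0.31526·sin(-0.909°)) = -31.897 km
|dₓₜ| = 31.897 km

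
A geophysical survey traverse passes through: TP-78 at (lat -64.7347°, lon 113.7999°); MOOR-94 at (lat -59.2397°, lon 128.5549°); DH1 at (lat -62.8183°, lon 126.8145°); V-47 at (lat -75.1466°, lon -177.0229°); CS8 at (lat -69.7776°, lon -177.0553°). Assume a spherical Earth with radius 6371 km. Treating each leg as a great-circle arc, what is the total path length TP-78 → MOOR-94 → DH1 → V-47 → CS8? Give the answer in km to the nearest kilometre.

4468 km

TP-78→MOOR-94: c = 0.153734 rad, d = 979.44 km
MOOR-94→DH1: c = 0.064162 rad, d = 408.78 km
DH1→V-47: c = 0.389643 rad, d = 2482.42 km
V-47→CS8: c = 0.093707 rad, d = 597.01 km
Total = 979.44 + 408.78 + 2482.42 + 597.01 = 4467.64 km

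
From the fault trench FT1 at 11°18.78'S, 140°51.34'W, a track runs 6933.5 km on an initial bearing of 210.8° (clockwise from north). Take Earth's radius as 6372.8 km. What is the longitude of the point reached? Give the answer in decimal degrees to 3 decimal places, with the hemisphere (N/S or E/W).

FT1: φ = -11.31300°, λ = -140.85567°
δ = d/R = 6933.5/6372.8 = 1.087983 rad
φ₂ = arcsin(sin φ₁ cos δ + cos φ₁ sin δ cos θ)
   = arcsin(-0.19617·0.46427 + 0.98057·0.88569·-0.85896) = -56.83182°
λ₂ = λ₁ + atan2(sin θ sin δ cos φ₁, cos δ − sin φ₁ sin φ₂) = 163.15420°

163.154°E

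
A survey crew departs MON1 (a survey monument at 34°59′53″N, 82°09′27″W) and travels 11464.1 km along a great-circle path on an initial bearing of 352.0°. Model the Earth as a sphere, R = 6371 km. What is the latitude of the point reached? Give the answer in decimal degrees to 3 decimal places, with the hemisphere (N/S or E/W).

MON1: φ = +34.99806°, λ = -82.15750°
δ = d/R = 11464.1/6371 = 1.799419 rad
φ₂ = arcsin(sin φ₁ cos δ + cos φ₁ sin δ cos θ)
   = arcsin(0.57355·-0.22664 + 0.81917·0.97398·0.99027) = 41.30784°
λ₂ = λ₁ + atan2(sin θ sin δ cos φ₁, cos δ − sin φ₁ sin φ₂) = 108.23866°

41.308°N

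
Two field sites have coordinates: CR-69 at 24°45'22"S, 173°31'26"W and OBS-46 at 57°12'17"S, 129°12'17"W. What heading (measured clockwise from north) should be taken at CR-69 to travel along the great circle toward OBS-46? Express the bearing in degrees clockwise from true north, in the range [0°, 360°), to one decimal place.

CR-69: φ = -24.75611°, λ = -173.52389°
OBS-46: φ = -57.20472°, λ = -129.20472°
Δλ = 44.3192°
y = sin Δλ · cos φ₂ = 0.378419
x = cos φ₁ sin φ₂ − sin φ₁ cos φ₂ cos Δλ = -0.601081
θ = atan2(y, x) = 147.8070° → 147.8070° (mod 360°)

147.8°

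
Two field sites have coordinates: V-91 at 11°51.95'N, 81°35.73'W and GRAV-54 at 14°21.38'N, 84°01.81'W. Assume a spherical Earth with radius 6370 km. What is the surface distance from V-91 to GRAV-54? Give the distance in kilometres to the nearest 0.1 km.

382.3 km

V-91: φ = +11.86583°, λ = -81.59550°
GRAV-54: φ = +14.35633°, λ = -84.03017°
Δφ = 2.4905°,  Δλ = -2.4347°
a = sin²(Δφ/2) + cos φ₁ cos φ₂ sin²(Δλ/2) = 0.000900
c = 2·arcsin(√a) = 0.060015 rad = 3.4386°
d = R·c = 6370 × 0.060015 = 382.3 km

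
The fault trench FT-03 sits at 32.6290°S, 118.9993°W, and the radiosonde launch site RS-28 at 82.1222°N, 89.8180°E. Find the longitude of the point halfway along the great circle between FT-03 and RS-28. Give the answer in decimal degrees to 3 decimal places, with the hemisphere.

124.227°W

Bx = cos φ₂ cos Δλ = -0.120087,  By = cos φ₂ sin Δλ = -0.066066
φₘ = atan2(sin φ₁ + sin φ₂, √((cos φ₁ + Bx)² + By²)) = 31.90145°
λₘ = λ₁ + atan2(By, cos φ₁ + Bx) = -124.22686°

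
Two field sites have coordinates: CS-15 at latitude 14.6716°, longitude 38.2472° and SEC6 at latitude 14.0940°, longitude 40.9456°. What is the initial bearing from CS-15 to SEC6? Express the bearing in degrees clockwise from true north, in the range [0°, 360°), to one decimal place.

Δλ = 2.6984°
y = sin Δλ · cos φ₂ = 0.045661
x = cos φ₁ sin φ₂ − sin φ₁ cos φ₂ cos Δλ = -0.009808
θ = atan2(y, x) = 102.1234° → 102.1234° (mod 360°)

102.1°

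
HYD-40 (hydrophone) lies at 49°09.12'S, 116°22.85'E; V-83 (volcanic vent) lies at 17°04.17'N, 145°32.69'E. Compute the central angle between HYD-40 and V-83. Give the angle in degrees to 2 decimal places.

71.10°

HYD-40: φ = -49.15200°, λ = +116.38083°
V-83: φ = +17.06950°, λ = +145.54483°
Δφ = 66.2215°,  Δλ = 29.1640°
a = sin²(Δφ/2) + cos φ₁ cos φ₂ sin²(Δλ/2) = 0.338031
c = 2·arcsin(√a) = 1.240906 rad = 71.0987°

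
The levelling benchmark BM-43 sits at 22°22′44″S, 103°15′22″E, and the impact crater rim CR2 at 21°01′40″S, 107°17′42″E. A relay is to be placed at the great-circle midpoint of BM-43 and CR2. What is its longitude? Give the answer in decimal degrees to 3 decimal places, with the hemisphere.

105.285°E

BM-43: φ = -22.37889°, λ = +103.25611°
CR2: φ = -21.02778°, λ = +107.29500°
Bx = cos φ₂ cos Δλ = 0.931088,  By = cos φ₂ sin Δλ = 0.065743
φₘ = atan2(sin φ₁ + sin φ₂, √((cos φ₁ + Bx)² + By²)) = -21.71557°
λₘ = λ₁ + atan2(By, cos φ₁ + Bx) = 105.28504°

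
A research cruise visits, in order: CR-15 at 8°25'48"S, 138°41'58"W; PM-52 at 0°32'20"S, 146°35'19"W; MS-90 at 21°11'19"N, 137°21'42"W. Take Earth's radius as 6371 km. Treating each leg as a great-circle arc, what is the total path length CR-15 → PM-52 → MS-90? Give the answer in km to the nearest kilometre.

CR-15: φ = -8.43000°, λ = -138.69944°
PM-52: φ = -0.53889°, λ = -146.58861°
MS-90: φ = +21.18861°, λ = -137.36167°
CR-15→PM-52: c = 0.194373 rad, d = 1238.35 km
PM-52→MS-90: c = 0.410576 rad, d = 2615.78 km
Total = 1238.35 + 2615.78 = 3854.13 km

3854 km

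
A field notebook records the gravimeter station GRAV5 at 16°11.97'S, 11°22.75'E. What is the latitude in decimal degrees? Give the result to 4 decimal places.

16° + 11.97′/60 = 16 + 0.19950 = 16.1995°

16.1995°S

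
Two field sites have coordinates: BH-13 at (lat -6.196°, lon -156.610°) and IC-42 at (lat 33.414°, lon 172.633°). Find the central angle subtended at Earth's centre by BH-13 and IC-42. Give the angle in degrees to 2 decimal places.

49.18°

Δφ = 39.6100°,  Δλ = -30.7570°
a = sin²(Δφ/2) + cos φ₁ cos φ₂ sin²(Δλ/2) = 0.173160
c = 2·arcsin(√a) = 0.858359 rad = 49.1803°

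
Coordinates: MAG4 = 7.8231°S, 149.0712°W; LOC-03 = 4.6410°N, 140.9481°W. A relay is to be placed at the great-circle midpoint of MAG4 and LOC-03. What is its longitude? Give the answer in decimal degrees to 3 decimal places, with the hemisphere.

144.997°W

Bx = cos φ₂ cos Δλ = 0.986721,  By = cos φ₂ sin Δλ = 0.140837
φₘ = atan2(sin φ₁ + sin φ₂, √((cos φ₁ + Bx)² + By²)) = -1.59505°
λₘ = λ₁ + atan2(By, cos φ₁ + Bx) = -144.99731°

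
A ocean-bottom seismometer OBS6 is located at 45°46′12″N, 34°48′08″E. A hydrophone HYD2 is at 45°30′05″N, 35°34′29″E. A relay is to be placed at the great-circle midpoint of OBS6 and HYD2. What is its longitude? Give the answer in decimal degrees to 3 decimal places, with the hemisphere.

35.189°E

OBS6: φ = +45.77000°, λ = +34.80222°
HYD2: φ = +45.50139°, λ = +35.57472°
Bx = cos φ₂ cos Δλ = 0.700828,  By = cos φ₂ sin Δλ = 0.009450
φₘ = atan2(sin φ₁ + sin φ₂, √((cos φ₁ + Bx)² + By²)) = 45.63635°
λₘ = λ₁ + atan2(By, cos φ₁ + Bx) = 35.18940°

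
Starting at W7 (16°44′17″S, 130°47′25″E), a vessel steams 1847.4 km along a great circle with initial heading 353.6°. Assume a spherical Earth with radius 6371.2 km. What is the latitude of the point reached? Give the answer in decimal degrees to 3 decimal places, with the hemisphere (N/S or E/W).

0.222°S

W7: φ = -16.73806°, λ = +130.79028°
δ = d/R = 1847.4/6371.2 = 0.289961 rad
φ₂ = arcsin(sin φ₁ cos δ + cos φ₁ sin δ cos θ)
   = arcsin(-0.28800·0.95826 + 0.95763·0.28591·0.99377) = -0.22228°
λ₂ = λ₁ + atan2(sin θ sin δ cos φ₁, cos δ − sin φ₁ sin φ₂) = 128.96390°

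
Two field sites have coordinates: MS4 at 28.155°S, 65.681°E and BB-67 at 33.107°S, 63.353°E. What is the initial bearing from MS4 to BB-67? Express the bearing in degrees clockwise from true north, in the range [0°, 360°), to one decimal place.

Δλ = -2.3280°
y = sin Δλ · cos φ₂ = -0.034025
x = cos φ₁ sin φ₂ − sin φ₁ cos φ₂ cos Δλ = -0.086647
θ = atan2(y, x) = -158.5606° → 201.4394° (mod 360°)

201.4°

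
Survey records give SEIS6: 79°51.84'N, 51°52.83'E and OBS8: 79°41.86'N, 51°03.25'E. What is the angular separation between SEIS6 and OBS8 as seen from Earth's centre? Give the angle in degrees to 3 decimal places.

SEIS6: φ = +79.86400°, λ = +51.88050°
OBS8: φ = +79.69767°, λ = +51.05417°
Δφ = -0.1663°,  Δλ = -0.8263°
a = sin²(Δφ/2) + cos φ₁ cos φ₂ sin²(Δλ/2) = 0.000004
c = 2·arcsin(√a) = 0.003870 rad = 0.2217°

0.222°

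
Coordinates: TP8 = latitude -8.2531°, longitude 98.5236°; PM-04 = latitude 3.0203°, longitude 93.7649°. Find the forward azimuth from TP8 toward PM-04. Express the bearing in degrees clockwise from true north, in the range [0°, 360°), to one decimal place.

337.0°

Δλ = -4.7587°
y = sin Δλ · cos φ₂ = -0.082844
x = cos φ₁ sin φ₂ − sin φ₁ cos φ₂ cos Δλ = 0.194997
θ = atan2(y, x) = -23.0182° → 336.9818° (mod 360°)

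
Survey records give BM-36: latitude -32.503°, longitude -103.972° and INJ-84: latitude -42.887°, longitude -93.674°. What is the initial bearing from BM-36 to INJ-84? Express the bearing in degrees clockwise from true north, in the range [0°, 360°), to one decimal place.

Δλ = 10.2980°
y = sin Δλ · cos φ₂ = 0.130983
x = cos φ₁ sin φ₂ − sin φ₁ cos φ₂ cos Δλ = -0.186587
θ = atan2(y, x) = 144.9314° → 144.9314° (mod 360°)

144.9°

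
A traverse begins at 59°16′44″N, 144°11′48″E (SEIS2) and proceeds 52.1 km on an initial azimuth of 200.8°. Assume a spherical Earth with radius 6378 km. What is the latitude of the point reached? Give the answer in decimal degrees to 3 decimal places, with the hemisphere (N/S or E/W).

58.841°N

SEIS2: φ = +59.27889°, λ = +144.19667°
δ = d/R = 52.1/6378 = 0.008169 rad
φ₂ = arcsin(sin φ₁ cos δ + cos φ₁ sin δ cos θ)
   = arcsin(0.85966·0.99997 + 0.51086·0.00817·-0.93483) = 58.84096°
λ₂ = λ₁ + atan2(sin θ sin δ cos φ₁, cos δ − sin φ₁ sin φ₂) = 143.87545°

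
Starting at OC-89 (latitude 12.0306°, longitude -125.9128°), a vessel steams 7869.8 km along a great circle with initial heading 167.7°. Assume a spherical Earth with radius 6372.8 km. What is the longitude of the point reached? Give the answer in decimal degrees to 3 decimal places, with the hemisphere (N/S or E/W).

104.567°W

δ = d/R = 7869.8/6372.8 = 1.234905 rad
φ₂ = arcsin(sin φ₁ cos δ + cos φ₁ sin δ cos θ)
   = arcsin(0.20843·0.32961 + 0.97804·0.94412·-0.97705) = -56.45818°
λ₂ = λ₁ + atan2(sin θ sin δ cos φ₁, cos δ − sin φ₁ sin φ₂) = -104.56686°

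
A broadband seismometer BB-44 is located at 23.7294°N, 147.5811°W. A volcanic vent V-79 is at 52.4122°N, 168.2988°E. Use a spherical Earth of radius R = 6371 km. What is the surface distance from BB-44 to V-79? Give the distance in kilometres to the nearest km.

4889 km

Δφ = 28.6828°,  Δλ = -44.1201°
a = sin²(Δφ/2) + cos φ₁ cos φ₂ sin²(Δλ/2) = 0.140123
c = 2·arcsin(√a) = 0.767349 rad = 43.9658°
d = R·c = 6371 × 0.767349 = 4888.8 km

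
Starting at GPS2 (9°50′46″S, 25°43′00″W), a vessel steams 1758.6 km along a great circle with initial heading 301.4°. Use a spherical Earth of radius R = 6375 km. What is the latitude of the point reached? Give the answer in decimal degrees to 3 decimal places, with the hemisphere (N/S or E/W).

1.416°S

GPS2: φ = -9.84611°, λ = -25.71667°
δ = d/R = 1758.6/6375 = 0.275859 rad
φ₂ = arcsin(sin φ₁ cos δ + cos φ₁ sin δ cos θ)
   = arcsin(-0.17100·0.96219 + 0.98527·0.27237·0.52101) = -1.41640°
λ₂ = λ₁ + atan2(sin θ sin δ cos φ₁, cos δ − sin φ₁ sin φ₂) = -39.16424°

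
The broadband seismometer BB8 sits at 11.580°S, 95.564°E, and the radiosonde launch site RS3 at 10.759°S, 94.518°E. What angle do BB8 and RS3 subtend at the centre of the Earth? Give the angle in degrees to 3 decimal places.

Δφ = 0.8210°,  Δλ = -1.0460°
a = sin²(Δφ/2) + cos φ₁ cos φ₂ sin²(Δλ/2) = 0.000132
c = 2·arcsin(√a) = 0.022937 rad = 1.3142°

1.314°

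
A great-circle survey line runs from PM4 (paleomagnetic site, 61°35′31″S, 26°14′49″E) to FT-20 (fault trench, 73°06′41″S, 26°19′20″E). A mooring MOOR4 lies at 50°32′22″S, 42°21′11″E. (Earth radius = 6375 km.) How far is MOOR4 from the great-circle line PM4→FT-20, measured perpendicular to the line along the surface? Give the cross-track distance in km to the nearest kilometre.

1132 km

PM4: φ = -61.59194°, λ = +26.24694°
FT-20: φ = -73.11139°, λ = +26.32222°
MOOR4: φ = -50.53944°, λ = +42.35306°
δ₁₃ = central angle PM4→MOOR4 = 0.247270 rad  (haversine)
θ₁₃ = bearing PM4→MOOR4 = 46.083°,  θ₁₂ = bearing PM4→FT-20 = 179.890°
dₓₜ = R·arcsin(sin δ₁₃ · sin(θ₁₃ − θ₁₂)) = 6375·arcsin(0.24476·sin(-133.807°)) = -1131.992 km
|dₓₜ| = 1131.992 km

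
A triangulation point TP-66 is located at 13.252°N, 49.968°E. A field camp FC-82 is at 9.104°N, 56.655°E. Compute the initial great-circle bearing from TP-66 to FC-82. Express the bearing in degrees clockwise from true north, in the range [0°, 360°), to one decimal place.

121.6°

Δλ = 6.6870°
y = sin Δλ · cos φ₂ = 0.114979
x = cos φ₁ sin φ₂ − sin φ₁ cos φ₂ cos Δλ = -0.070793
θ = atan2(y, x) = 121.6210° → 121.6210° (mod 360°)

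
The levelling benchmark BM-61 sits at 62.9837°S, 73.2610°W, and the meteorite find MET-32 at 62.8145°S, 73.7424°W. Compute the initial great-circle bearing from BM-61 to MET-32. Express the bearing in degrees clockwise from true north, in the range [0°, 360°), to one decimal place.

Δλ = -0.4814°
y = sin Δλ · cos φ₂ = -0.003839
x = cos φ₁ sin φ₂ − sin φ₁ cos φ₂ cos Δλ = 0.002939
θ = atan2(y, x) = -52.5634° → 307.4366° (mod 360°)

307.4°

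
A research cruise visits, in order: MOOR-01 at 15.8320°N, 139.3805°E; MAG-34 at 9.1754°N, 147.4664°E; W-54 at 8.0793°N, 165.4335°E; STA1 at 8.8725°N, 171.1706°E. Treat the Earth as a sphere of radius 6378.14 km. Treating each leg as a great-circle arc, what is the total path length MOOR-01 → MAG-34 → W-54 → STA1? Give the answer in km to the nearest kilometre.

3768 km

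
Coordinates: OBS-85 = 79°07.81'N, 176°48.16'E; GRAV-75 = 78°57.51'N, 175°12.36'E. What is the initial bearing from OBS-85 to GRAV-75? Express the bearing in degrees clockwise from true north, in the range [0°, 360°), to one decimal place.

241.3°

OBS-85: φ = +79.13017°, λ = +176.80267°
GRAV-75: φ = +78.95850°, λ = +175.20600°
Δλ = -1.5967°
y = sin Δλ · cos φ₂ = -0.005336
x = cos φ₁ sin φ₂ − sin φ₁ cos φ₂ cos Δλ = -0.002923
θ = atan2(y, x) = -118.7125° → 241.2875° (mod 360°)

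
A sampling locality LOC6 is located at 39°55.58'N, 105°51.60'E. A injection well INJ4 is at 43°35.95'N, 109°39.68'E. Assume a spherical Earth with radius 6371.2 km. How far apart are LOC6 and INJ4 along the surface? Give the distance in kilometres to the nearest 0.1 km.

LOC6: φ = +39.92633°, λ = +105.86000°
INJ4: φ = +43.59917°, λ = +109.66133°
Δφ = 3.6728°,  Δλ = 3.8013°
a = sin²(Δφ/2) + cos φ₁ cos φ₂ sin²(Δλ/2) = 0.001638
c = 2·arcsin(√a) = 0.080963 rad = 4.6388°
d = R·c = 6371.2 × 0.080963 = 515.8 km

515.8 km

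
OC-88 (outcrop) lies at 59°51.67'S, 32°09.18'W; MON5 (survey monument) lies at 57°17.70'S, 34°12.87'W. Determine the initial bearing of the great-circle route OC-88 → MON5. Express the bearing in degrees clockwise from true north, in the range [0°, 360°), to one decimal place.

336.4°

OC-88: φ = -59.86117°, λ = -32.15300°
MON5: φ = -57.29500°, λ = -34.21450°
Δλ = -2.0615°
y = sin Δλ · cos φ₂ = -0.019436
x = cos φ₁ sin φ₂ − sin φ₁ cos φ₂ cos Δλ = 0.044471
θ = atan2(y, x) = -23.6081° → 336.3919° (mod 360°)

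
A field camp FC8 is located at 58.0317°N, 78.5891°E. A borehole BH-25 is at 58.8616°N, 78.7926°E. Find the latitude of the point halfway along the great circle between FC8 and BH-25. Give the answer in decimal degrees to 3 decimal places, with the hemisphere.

58.447°N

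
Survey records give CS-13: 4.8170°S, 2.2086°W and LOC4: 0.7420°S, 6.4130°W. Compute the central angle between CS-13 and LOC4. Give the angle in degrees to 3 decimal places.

5.851°

Δφ = 4.0750°,  Δλ = -4.2044°
a = sin²(Δφ/2) + cos φ₁ cos φ₂ sin²(Δλ/2) = 0.002605
c = 2·arcsin(√a) = 0.102118 rad = 5.8509°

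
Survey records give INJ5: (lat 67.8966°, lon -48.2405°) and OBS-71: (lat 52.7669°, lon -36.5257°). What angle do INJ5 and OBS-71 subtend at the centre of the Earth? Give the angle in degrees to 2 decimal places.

16.14°

Δφ = -15.1297°,  Δλ = 11.7148°
a = sin²(Δφ/2) + cos φ₁ cos φ₂ sin²(Δλ/2) = 0.019702
c = 2·arcsin(√a) = 0.281661 rad = 16.1380°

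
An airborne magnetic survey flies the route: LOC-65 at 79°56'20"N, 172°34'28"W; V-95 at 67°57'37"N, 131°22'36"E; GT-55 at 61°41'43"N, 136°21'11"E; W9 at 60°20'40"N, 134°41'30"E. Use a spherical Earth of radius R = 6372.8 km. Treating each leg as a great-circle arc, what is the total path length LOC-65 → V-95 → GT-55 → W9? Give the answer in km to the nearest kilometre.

2948 km

LOC-65: φ = +79.93889°, λ = -172.57444°
V-95: φ = +67.96028°, λ = +131.37667°
GT-55: φ = +61.69528°, λ = +136.35306°
W9: φ = +60.34444°, λ = +134.69167°
LOC-65→V-95: c = 0.319854 rad, d = 2038.36 km
V-95→GT-55: c = 0.115328 rad, d = 734.96 km
GT-55→W9: c = 0.027443 rad, d = 174.89 km
Total = 2038.36 + 734.96 + 174.89 = 2948.21 km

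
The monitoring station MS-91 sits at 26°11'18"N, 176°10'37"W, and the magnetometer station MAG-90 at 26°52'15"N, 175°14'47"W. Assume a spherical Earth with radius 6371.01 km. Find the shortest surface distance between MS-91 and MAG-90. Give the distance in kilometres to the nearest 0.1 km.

119.7 km

MS-91: φ = +26.18833°, λ = -176.17694°
MAG-90: φ = +26.87083°, λ = -175.24639°
Δφ = 0.6825°,  Δλ = 0.9306°
a = sin²(Δφ/2) + cos φ₁ cos φ₂ sin²(Δλ/2) = 0.000088
c = 2·arcsin(√a) = 0.018789 rad = 1.0766°
d = R·c = 6371.01 × 0.018789 = 119.7 km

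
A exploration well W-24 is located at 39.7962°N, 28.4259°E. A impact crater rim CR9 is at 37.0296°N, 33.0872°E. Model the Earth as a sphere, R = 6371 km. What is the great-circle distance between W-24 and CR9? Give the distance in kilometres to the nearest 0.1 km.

Δφ = -2.7666°,  Δλ = 4.6613°
a = sin²(Δφ/2) + cos φ₁ cos φ₂ sin²(Δλ/2) = 0.001597
c = 2·arcsin(√a) = 0.079950 rad = 4.5808°
d = R·c = 6371 × 0.079950 = 509.4 km

509.4 km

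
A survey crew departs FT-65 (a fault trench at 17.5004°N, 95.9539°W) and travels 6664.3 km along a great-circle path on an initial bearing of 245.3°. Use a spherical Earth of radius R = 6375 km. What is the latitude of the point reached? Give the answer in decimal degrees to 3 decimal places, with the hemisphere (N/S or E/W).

δ = d/R = 6664.3/6375 = 1.045380 rad
φ₂ = arcsin(sin φ₁ cos δ + cos φ₁ sin δ cos θ)
   = arcsin(0.30071·0.50157 + 0.95371·0.86512·-0.41787) = -11.18291°
λ₂ = λ₁ + atan2(sin θ sin δ cos φ₁, cos δ − sin φ₁ sin φ₂) = -149.19648°

11.183°S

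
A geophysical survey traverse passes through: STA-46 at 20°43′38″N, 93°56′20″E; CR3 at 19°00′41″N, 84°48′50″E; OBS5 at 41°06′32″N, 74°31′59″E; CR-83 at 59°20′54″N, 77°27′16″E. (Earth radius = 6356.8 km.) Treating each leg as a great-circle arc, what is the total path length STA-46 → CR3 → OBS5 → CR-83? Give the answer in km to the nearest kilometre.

5643 km

STA-46: φ = +20.72722°, λ = +93.93889°
CR3: φ = +19.01139°, λ = +84.81389°
OBS5: φ = +41.10889°, λ = +74.53306°
CR-83: φ = +59.34833°, λ = +77.45444°
STA-46→CR3: c = 0.152719 rad, d = 970.81 km
CR3→OBS5: c = 0.415021 rad, d = 2638.20 km
OBS5→CR-83: c = 0.319930 rad, d = 2033.73 km
Total = 970.81 + 2638.20 + 2033.73 = 5642.74 km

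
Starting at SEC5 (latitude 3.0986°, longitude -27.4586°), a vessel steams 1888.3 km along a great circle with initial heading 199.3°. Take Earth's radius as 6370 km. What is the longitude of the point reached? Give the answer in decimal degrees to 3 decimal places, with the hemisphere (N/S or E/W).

δ = d/R = 1888.3/6370 = 0.296436 rad
φ₂ = arcsin(sin φ₁ cos δ + cos φ₁ sin δ cos θ)
   = arcsin(0.05405·0.95638 + 0.99854·0.29211·-0.94380) = -12.92042°
λ₂ = λ₁ + atan2(sin θ sin δ cos φ₁, cos δ − sin φ₁ sin φ₂) = -33.14340°

33.143°W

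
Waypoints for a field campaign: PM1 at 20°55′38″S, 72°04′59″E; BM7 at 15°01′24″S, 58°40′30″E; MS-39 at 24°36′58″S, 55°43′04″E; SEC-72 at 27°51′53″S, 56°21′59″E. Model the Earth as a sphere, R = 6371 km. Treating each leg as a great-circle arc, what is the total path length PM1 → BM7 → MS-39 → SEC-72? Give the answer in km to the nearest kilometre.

3039 km

PM1: φ = -20.92722°, λ = +72.08306°
BM7: φ = -15.02333°, λ = +58.67500°
MS-39: φ = -24.61611°, λ = +55.71778°
SEC-72: φ = -27.86472°, λ = +56.36639°
PM1→BM7: c = 0.245124 rad, d = 1561.68 km
BM7→MS-39: c = 0.174302 rad, d = 1110.48 km
MS-39→SEC-72: c = 0.057601 rad, d = 366.97 km
Total = 1561.68 + 1110.48 + 366.97 = 3039.14 km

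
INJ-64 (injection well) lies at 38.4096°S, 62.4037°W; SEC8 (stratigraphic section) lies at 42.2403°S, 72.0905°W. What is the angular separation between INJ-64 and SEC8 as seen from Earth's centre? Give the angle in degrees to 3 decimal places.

Δφ = -3.8307°,  Δλ = -9.6868°
a = sin²(Δφ/2) + cos φ₁ cos φ₂ sin²(Δλ/2) = 0.005253
c = 2·arcsin(√a) = 0.145078 rad = 8.3123°

8.312°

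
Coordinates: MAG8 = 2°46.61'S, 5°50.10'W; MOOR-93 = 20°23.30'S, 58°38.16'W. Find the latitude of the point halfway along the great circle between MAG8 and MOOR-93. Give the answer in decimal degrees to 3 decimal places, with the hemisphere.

12.887°S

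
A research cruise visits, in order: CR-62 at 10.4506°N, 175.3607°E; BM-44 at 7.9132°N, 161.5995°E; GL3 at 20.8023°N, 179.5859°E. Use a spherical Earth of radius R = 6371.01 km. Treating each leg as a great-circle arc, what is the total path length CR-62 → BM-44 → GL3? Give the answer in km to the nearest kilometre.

CR-62→BM-44: c = 0.241166 rad, d = 1536.47 km
BM-44→GL3: c = 0.377594 rad, d = 2405.66 km
Total = 1536.47 + 2405.66 = 3942.13 km

3942 km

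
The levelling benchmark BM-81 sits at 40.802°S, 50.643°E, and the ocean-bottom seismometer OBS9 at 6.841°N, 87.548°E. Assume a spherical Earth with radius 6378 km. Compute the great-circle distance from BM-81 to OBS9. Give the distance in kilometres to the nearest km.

Δφ = 47.6430°,  Δλ = 36.9050°
a = sin²(Δφ/2) + cos φ₁ cos φ₂ sin²(Δλ/2) = 0.238422
c = 2·arcsin(√a) = 1.020248 rad = 58.4559°
d = R·c = 6378 × 1.020248 = 6507.1 km

6507 km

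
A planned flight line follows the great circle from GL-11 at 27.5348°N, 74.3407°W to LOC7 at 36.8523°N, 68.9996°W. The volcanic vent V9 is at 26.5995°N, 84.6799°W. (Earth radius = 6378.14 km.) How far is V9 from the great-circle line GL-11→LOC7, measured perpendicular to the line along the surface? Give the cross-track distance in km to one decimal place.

909.1 km

δ₁₃ = central angle GL-11→V9 = 0.161468 rad  (haversine)
θ₁₃ = bearing GL-11→V9 = 266.573°,  θ₁₂ = bearing GL-11→LOC7 = 24.491°
dₓₜ = R·arcsin(sin δ₁₃ · sin(θ₁₃ − θ₁₂)) = 6378.14·arcsin(0.16077·sin(242.082°)) = -909.129 km
|dₓₜ| = 909.129 km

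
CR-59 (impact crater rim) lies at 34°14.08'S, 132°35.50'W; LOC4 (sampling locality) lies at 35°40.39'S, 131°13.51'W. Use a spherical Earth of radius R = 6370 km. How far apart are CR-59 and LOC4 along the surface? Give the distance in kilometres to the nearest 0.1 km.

CR-59: φ = -34.23467°, λ = -132.59167°
LOC4: φ = -35.67317°, λ = -131.22517°
Δφ = -1.4385°,  Δλ = 1.3665°
a = sin²(Δφ/2) + cos φ₁ cos φ₂ sin²(Δλ/2) = 0.000253
c = 2·arcsin(√a) = 0.031818 rad = 1.8230°
d = R·c = 6370 × 0.031818 = 202.7 km

202.7 km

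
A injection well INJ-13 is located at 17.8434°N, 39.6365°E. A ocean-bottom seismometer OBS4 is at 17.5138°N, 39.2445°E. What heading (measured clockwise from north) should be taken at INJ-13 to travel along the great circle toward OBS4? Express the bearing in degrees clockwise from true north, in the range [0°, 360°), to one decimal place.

228.6°

Δλ = -0.3920°
y = sin Δλ · cos φ₂ = -0.006524
x = cos φ₁ sin φ₂ − sin φ₁ cos φ₂ cos Δλ = -0.005746
θ = atan2(y, x) = -131.3685° → 228.6315° (mod 360°)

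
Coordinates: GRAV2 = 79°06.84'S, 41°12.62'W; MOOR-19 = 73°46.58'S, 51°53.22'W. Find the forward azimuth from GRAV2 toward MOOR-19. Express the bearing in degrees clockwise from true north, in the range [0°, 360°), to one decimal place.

GRAV2: φ = -79.11400°, λ = -41.21033°
MOOR-19: φ = -73.77633°, λ = -51.88700°
Δλ = -10.6767°
y = sin Δλ · cos φ₂ = -0.051761
x = cos φ₁ sin φ₂ − sin φ₁ cos φ₂ cos Δλ = 0.088276
θ = atan2(y, x) = -30.3856° → 329.6144° (mod 360°)

329.6°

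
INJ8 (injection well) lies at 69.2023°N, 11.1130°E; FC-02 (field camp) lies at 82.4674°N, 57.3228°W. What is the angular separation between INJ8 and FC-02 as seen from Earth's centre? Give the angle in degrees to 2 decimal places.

Δφ = 13.2651°,  Δλ = -68.4358°
a = sin²(Δφ/2) + cos φ₁ cos φ₂ sin²(Δλ/2) = 0.028060
c = 2·arcsin(√a) = 0.336608 rad = 19.2862°

19.29°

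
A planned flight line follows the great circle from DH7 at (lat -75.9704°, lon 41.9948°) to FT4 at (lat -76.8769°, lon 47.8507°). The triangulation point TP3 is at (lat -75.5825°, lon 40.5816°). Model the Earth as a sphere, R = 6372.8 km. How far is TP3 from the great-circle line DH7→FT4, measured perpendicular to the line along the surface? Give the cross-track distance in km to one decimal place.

δ₁₃ = central angle DH7→TP3 = 0.009086 rad  (haversine)
θ₁₃ = bearing DH7→TP3 = 317.480°,  θ₁₂ = bearing DH7→FT4 = 126.226°
dₓₜ = R·arcsin(sin δ₁₃ · sin(θ₁₃ − θ₁₂)) = 6372.8·arcsin(0.00909·sin(191.254°)) = -11.300 km
|dₓₜ| = 11.300 km

11.3 km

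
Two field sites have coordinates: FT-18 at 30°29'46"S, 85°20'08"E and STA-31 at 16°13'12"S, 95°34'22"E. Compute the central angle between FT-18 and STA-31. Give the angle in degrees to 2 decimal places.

FT-18: φ = -30.49611°, λ = +85.33556°
STA-31: φ = -16.22000°, λ = +95.57278°
Δφ = 14.2761°,  Δλ = 10.2372°
a = sin²(Δφ/2) + cos φ₁ cos φ₂ sin²(Δλ/2) = 0.022026
c = 2·arcsin(√a) = 0.297926 rad = 17.0699°

17.07°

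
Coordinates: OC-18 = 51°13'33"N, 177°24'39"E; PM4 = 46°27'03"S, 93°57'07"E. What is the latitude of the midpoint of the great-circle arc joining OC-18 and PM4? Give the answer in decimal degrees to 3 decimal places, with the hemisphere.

OC-18: φ = +51.22583°, λ = +177.41083°
PM4: φ = -46.45083°, λ = +93.95194°
Bx = cos φ₂ cos Δλ = 0.078486,  By = cos φ₂ sin Δλ = -0.684492
φₘ = atan2(sin φ₁ + sin φ₂, √((cos φ₁ + Bx)² + By²)) = 3.19478°
λₘ = λ₁ + atan2(By, cos φ₁ + Bx) = 133.24578°

3.195°N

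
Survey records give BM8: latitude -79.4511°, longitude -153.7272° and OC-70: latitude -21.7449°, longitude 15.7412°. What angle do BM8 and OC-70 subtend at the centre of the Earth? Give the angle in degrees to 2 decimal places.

Δφ = 57.7062°,  Δλ = 169.4684°
a = sin²(Δφ/2) + cos φ₁ cos φ₂ sin²(Δλ/2) = 0.401485
c = 2·arcsin(√a) = 1.372468 rad = 78.6366°

78.64°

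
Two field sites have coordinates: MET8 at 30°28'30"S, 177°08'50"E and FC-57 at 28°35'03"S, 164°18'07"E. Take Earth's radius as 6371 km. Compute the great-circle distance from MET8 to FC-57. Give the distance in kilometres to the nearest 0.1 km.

MET8: φ = -30.47500°, λ = +177.14722°
FC-57: φ = -28.58417°, λ = +164.30194°
Δφ = 1.8908°,  Δλ = -12.8453°
a = sin²(Δφ/2) + cos φ₁ cos φ₂ sin²(Δλ/2) = 0.009742
c = 2·arcsin(√a) = 0.197727 rad = 11.3289°
d = R·c = 6371 × 0.197727 = 1259.7 km

1259.7 km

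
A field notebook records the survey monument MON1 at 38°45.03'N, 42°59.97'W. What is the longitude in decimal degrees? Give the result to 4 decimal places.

42.9995°W

42° + 59.97′/60 = 42 + 0.99950 = 42.9995°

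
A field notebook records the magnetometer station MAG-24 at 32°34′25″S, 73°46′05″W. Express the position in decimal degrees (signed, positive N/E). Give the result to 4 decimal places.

-32.5736°, -73.7681°

lat: 32.5736° S → -32.5736°
lon: 73.7681° W → -73.7681°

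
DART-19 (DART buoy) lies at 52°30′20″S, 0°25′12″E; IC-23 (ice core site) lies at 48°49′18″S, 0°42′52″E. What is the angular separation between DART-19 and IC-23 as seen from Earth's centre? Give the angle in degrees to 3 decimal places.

3.689°

DART-19: φ = -52.50556°, λ = +0.42000°
IC-23: φ = -48.82167°, λ = +0.71444°
Δφ = 3.6839°,  Δλ = 0.2944°
a = sin²(Δφ/2) + cos φ₁ cos φ₂ sin²(Δλ/2) = 0.001036
c = 2·arcsin(√a) = 0.064378 rad = 3.6886°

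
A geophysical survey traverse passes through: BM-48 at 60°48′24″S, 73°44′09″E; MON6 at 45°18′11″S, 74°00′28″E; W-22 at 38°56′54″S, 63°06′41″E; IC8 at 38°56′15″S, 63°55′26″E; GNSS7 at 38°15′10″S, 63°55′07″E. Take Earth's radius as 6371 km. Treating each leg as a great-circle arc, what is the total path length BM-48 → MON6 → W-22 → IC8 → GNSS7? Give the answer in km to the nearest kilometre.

3012 km

BM-48: φ = -60.80667°, λ = +73.73583°
MON6: φ = -45.30306°, λ = +74.00778°
W-22: φ = -38.94833°, λ = +63.11139°
IC8: φ = -38.93750°, λ = +63.92389°
GNSS7: φ = -38.25278°, λ = +63.91861°
BM-48→MON6: c = 0.270604 rad, d = 1724.02 km
MON6→W-22: c = 0.179162 rad, d = 1141.44 km
W-22→IC8: c = 0.011031 rad, d = 70.28 km
IC8→GNSS7: c = 0.011951 rad, d = 76.14 km
Total = 1724.02 + 1141.44 + 70.28 + 76.14 = 3011.87 km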